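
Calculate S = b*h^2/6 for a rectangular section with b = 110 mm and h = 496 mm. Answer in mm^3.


S = b * h^2 / 6
= 110 * 496^2 / 6
= 110 * 246016 / 6
= 4510293.33 mm^3

4510293.33 mm^3


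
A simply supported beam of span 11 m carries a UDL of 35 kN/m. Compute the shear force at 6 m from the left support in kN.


R_A = w * L / 2 = 35 * 11 / 2 = 192.5 kN
V(x) = R_A - w * x = 192.5 - 35 * 6
= -17.5 kN

-17.5 kN


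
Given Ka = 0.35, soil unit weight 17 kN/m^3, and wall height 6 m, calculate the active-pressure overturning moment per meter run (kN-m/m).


Pa = 0.5 * Ka * gamma * H^2
= 0.5 * 0.35 * 17 * 6^2
= 107.1 kN/m
Arm = H / 3 = 6 / 3 = 2.0 m
Mo = Pa * arm = Pa * H / 3 = 107.1 * 6 / 3 = 214.2 kN-m/m

214.2 kN-m/m


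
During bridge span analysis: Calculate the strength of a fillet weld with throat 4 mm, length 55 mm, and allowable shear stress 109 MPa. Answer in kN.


Strength = throat * length * allowable stress
= 4 * 55 * 109 N
= 23980 N
= 23.98 kN

23.98 kN


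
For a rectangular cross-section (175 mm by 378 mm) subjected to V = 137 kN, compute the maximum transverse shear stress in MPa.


A = b * h = 175 * 378 = 66150 mm^2
V = 137 kN = 137000.0 N
tau_max = 1.5 * V / A = 1.5 * 137000.0 / 66150
= 3.1066 MPa

3.1066 MPa


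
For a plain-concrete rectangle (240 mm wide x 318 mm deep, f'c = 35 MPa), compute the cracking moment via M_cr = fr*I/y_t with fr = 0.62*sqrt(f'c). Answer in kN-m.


fr = 0.62 * sqrt(35) = 0.62 * 5.9161 = 3.668 MPa
I = 240 * 318^3 / 12 = 643148640.0 mm^4
y_t = 159.0 mm
M_cr = fr * I / y_t = 3.668 * 643148640.0 / 159.0 N-mm
= 14.8368 kN-m

14.8368 kN-m


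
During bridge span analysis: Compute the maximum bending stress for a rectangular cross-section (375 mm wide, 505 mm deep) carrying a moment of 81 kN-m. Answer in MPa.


I = b * h^3 / 12 = 375 * 505^3 / 12 = 4024613281.25 mm^4
y = h / 2 = 505 / 2 = 252.5 mm
M = 81 kN-m = 81000000.0 N-mm
sigma = M * y / I = 81000000.0 * 252.5 / 4024613281.25
= 5.08 MPa

5.08 MPa


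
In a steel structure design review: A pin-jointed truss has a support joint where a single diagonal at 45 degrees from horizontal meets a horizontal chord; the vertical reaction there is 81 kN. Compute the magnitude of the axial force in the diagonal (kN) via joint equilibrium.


At the joint, only the diagonal has a vertical component, so vertical equilibrium gives:
F * sin(45) = 81
F = 81 / sin(45)
= 81 / 0.707107
= 114.55 kN

114.55 kN


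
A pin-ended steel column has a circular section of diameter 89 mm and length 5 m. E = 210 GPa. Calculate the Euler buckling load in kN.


I = pi * d^4 / 64 = 3079852.55 mm^4
L = 5000.0 mm
P_cr = pi^2 * E * I / L^2
= 9.8696 * 210000.0 * 3079852.55 / 5000.0^2
= 255334.18 N = 255.3342 kN

255.3342 kN


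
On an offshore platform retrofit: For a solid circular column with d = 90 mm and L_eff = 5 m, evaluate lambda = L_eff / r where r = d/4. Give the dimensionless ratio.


Radius of gyration r = d / 4 = 90 / 4 = 22.5 mm
L_eff = 5000.0 mm
Slenderness ratio = L / r = 5000.0 / 22.5 = 222.22 (dimensionless)

222.22 (dimensionless)


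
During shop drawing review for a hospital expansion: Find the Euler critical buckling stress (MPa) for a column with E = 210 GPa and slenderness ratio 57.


sigma_cr = pi^2 * E / lambda^2
= 9.8696 * 210000.0 / 57^2
= 9.8696 * 210000.0 / 3249
= 637.9246 MPa

637.9246 MPa


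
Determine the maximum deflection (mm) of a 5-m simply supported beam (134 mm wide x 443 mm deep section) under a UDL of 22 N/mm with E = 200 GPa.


I = 134 * 443^3 / 12 = 970811094.83 mm^4
L = 5000.0 mm, w = 22 N/mm, E = 200000.0 MPa
delta = 5 * w * L^4 / (384 * E * I)
= 5 * 22 * 5000.0^4 / (384 * 200000.0 * 970811094.83)
= 0.9221 mm

0.9221 mm


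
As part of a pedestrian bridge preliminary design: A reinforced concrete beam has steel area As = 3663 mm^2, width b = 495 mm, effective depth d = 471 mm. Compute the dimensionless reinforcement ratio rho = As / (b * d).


rho = As / (b * d)
= 3663 / (495 * 471)
= 3663 / 233145
= 0.015711 (dimensionless)

0.015711 (dimensionless)


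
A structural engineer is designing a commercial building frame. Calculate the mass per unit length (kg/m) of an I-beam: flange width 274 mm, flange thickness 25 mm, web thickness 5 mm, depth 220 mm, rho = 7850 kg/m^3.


A_flanges = 2 * 274 * 25 = 13700 mm^2
A_web = (220 - 2 * 25) * 5 = 850 mm^2
A_total = 13700 + 850 = 14550 mm^2 = 0.014550 m^2
Weight = rho * A = 7850 * 0.014550 = 114.2175 kg/m

114.2175 kg/m


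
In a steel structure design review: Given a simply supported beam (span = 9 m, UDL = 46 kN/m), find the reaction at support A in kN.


Total load = w * L = 46 * 9 = 414 kN
By symmetry, each reaction R = total / 2 = 414 / 2 = 207.0 kN

207.0 kN


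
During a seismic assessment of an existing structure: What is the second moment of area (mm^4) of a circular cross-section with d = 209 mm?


r = d / 2 = 209 / 2 = 104.5 mm
I = pi * r^4 / 4 = pi * 104.5^4 / 4
= 93660191.87 mm^4

93660191.87 mm^4


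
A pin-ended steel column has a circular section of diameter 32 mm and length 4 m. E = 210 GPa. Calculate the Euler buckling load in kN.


I = pi * d^4 / 64 = 51471.85 mm^4
L = 4000.0 mm
P_cr = pi^2 * E * I / L^2
= 9.8696 * 210000.0 * 51471.85 / 4000.0^2
= 6667.59 N = 6.6676 kN

6.6676 kN


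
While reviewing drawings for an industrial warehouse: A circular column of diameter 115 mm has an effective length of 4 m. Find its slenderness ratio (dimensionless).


Radius of gyration r = d / 4 = 115 / 4 = 28.75 mm
L_eff = 4000.0 mm
Slenderness ratio = L / r = 4000.0 / 28.75 = 139.13 (dimensionless)

139.13 (dimensionless)


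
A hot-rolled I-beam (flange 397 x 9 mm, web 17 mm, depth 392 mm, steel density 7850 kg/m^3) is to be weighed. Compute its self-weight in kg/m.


A_flanges = 2 * 397 * 9 = 7146 mm^2
A_web = (392 - 2 * 9) * 17 = 6358 mm^2
A_total = 7146 + 6358 = 13504 mm^2 = 0.013504 m^2
Weight = rho * A = 7850 * 0.013504 = 106.0064 kg/m

106.0064 kg/m


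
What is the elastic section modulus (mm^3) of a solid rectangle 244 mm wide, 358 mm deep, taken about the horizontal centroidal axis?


S = b * h^2 / 6
= 244 * 358^2 / 6
= 244 * 128164 / 6
= 5212002.67 mm^3

5212002.67 mm^3


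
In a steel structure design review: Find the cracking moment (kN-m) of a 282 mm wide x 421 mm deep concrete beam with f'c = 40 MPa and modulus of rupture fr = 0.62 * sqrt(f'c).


fr = 0.62 * sqrt(40) = 0.62 * 6.3246 = 3.9212 MPa
I = 282 * 421^3 / 12 = 1753533833.5 mm^4
y_t = 210.5 mm
M_cr = fr * I / y_t = 3.9212 * 1753533833.5 / 210.5 N-mm
= 32.6651 kN-m

32.6651 kN-m


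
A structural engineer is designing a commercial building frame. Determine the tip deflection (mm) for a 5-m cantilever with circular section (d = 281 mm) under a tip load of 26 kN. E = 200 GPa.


I = pi * d^4 / 64 = pi * 281^4 / 64 = 306051969.3 mm^4
L = 5000.0 mm, P = 26000.0 N, E = 200000.0 MPa
delta = P * L^3 / (3 * E * I)
= 26000.0 * 5000.0^3 / (3 * 200000.0 * 306051969.3)
= 17.6985 mm

17.6985 mm


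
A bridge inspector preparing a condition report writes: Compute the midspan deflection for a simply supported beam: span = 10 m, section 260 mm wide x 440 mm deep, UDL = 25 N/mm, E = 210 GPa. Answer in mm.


I = 260 * 440^3 / 12 = 1845653333.33 mm^4
L = 10000.0 mm, w = 25 N/mm, E = 210000.0 MPa
delta = 5 * w * L^4 / (384 * E * I)
= 5 * 25 * 10000.0^4 / (384 * 210000.0 * 1845653333.33)
= 8.3986 mm

8.3986 mm


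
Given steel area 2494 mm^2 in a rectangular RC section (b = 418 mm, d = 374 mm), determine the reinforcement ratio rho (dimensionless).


rho = As / (b * d)
= 2494 / (418 * 374)
= 2494 / 156332
= 0.015953 (dimensionless)

0.015953 (dimensionless)


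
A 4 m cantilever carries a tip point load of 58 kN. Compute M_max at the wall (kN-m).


For a cantilever with a point load at the free end:
M_max = P * L = 58 * 4 = 232 kN-m

232 kN-m


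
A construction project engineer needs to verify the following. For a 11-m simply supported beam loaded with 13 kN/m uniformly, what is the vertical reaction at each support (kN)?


Total load = w * L = 13 * 11 = 143 kN
By symmetry, each reaction R = total / 2 = 143 / 2 = 71.5 kN

71.5 kN


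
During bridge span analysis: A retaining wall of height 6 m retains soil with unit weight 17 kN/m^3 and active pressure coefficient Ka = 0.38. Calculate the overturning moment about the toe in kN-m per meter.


Pa = 0.5 * Ka * gamma * H^2
= 0.5 * 0.38 * 17 * 6^2
= 116.28 kN/m
Arm = H / 3 = 6 / 3 = 2.0 m
Mo = Pa * arm = Pa * H / 3 = 116.28 * 6 / 3 = 232.56 kN-m/m

232.56 kN-m/m


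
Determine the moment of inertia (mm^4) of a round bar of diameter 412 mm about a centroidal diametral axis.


r = d / 2 = 412 / 2 = 206.0 mm
I = pi * r^4 / 4 = pi * 206.0^4 / 4
= 1414356083.62 mm^4

1414356083.62 mm^4


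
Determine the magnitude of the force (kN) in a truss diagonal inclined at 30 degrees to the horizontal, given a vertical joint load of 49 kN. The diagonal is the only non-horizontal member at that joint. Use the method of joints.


At the joint, only the diagonal has a vertical component, so vertical equilibrium gives:
F * sin(30) = 49
F = 49 / sin(30)
= 49 / 0.5
= 98.0 kN

98.0 kN


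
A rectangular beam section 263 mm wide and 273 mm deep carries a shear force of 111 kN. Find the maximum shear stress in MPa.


A = b * h = 263 * 273 = 71799 mm^2
V = 111 kN = 111000.0 N
tau_max = 1.5 * V / A = 1.5 * 111000.0 / 71799
= 2.319 MPa

2.319 MPa


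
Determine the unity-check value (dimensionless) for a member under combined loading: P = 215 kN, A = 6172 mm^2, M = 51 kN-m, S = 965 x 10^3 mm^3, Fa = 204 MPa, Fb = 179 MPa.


f_a = P / A = 215000.0 / 6172 = 34.8347 MPa
f_b = M / S = 51000000.0 / 965000.0 = 52.8497 MPa
Ratio = f_a / Fa + f_b / Fb
= 34.8347 / 204 + 52.8497 / 179
= 0.466 (dimensionless)

0.466 (dimensionless)


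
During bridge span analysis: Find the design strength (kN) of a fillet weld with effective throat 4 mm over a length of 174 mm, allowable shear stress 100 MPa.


Strength = throat * length * allowable stress
= 4 * 174 * 100 N
= 69600 N
= 69.6 kN

69.6 kN


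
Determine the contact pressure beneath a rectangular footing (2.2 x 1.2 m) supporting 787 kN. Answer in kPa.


A = 2.2 * 1.2 = 2.64 m^2
q = P / A = 787 / 2.64
= 298.1061 kPa

298.1061 kPa


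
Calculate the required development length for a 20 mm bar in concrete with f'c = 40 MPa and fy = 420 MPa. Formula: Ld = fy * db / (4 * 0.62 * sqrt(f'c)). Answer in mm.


Ld = (fy * db) / (4 * 0.62 * sqrt(f'c))
= (420 * 20) / (4 * 0.62 * sqrt(40))
= 8400 / 15.6849
= 535.55 mm

535.55 mm


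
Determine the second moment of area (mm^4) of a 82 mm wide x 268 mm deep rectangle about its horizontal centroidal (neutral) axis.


I = b * h^3 / 12
= 82 * 268^3 / 12
= 82 * 19248832 / 12
= 131533685.33 mm^4

131533685.33 mm^4


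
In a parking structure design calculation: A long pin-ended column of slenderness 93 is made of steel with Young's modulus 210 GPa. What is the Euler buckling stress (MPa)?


sigma_cr = pi^2 * E / lambda^2
= 9.8696 * 210000.0 / 93^2
= 9.8696 * 210000.0 / 8649
= 239.6366 MPa

239.6366 MPa


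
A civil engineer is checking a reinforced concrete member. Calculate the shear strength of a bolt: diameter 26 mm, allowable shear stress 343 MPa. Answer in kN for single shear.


A = pi * d^2 / 4 = pi * 26^2 / 4 = 530.9292 mm^2
V = f_v * A / 1000 = 343 * 530.9292 / 1000
= 182.1087 kN

182.1087 kN


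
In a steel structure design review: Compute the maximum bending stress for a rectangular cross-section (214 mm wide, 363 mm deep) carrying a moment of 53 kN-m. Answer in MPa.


I = b * h^3 / 12 = 214 * 363^3 / 12 = 853006621.5 mm^4
y = h / 2 = 363 / 2 = 181.5 mm
M = 53 kN-m = 53000000.0 N-mm
sigma = M * y / I = 53000000.0 * 181.5 / 853006621.5
= 11.28 MPa

11.28 MPa


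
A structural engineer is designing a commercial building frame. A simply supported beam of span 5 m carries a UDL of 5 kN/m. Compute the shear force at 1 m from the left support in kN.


R_A = w * L / 2 = 5 * 5 / 2 = 12.5 kN
V(x) = R_A - w * x = 12.5 - 5 * 1
= 7.5 kN

7.5 kN


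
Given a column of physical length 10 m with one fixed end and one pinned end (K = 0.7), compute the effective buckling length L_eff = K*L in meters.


L_eff = K * L
= 0.7 * 10
= 7.0 m

7.0 m


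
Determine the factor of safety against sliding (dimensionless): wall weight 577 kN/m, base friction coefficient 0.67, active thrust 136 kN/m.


Resisting force = mu * W = 0.67 * 577 = 386.59 kN/m
FOS = Resisting / Driving = 386.59 / 136
= 2.8426 (dimensionless)

2.8426 (dimensionless)


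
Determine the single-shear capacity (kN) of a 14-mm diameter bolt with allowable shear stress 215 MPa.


A = pi * d^2 / 4 = pi * 14^2 / 4 = 153.938 mm^2
V = f_v * A / 1000 = 215 * 153.938 / 1000
= 33.0967 kN

33.0967 kN


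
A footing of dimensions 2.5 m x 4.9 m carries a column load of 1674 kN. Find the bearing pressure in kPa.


A = 2.5 * 4.9 = 12.25 m^2
q = P / A = 1674 / 12.25
= 136.6531 kPa

136.6531 kPa


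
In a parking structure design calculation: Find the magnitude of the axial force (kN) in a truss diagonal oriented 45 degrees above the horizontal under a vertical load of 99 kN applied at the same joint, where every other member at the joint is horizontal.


At the joint, only the diagonal has a vertical component, so vertical equilibrium gives:
F * sin(45) = 99
F = 99 / sin(45)
= 99 / 0.707107
= 140.01 kN

140.01 kN


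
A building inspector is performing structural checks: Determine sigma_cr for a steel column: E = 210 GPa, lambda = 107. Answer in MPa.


sigma_cr = pi^2 * E / lambda^2
= 9.8696 * 210000.0 / 107^2
= 9.8696 * 210000.0 / 11449
= 181.0304 MPa

181.0304 MPa


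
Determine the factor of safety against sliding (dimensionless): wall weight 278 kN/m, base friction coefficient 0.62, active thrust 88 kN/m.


Resisting force = mu * W = 0.62 * 278 = 172.36 kN/m
FOS = Resisting / Driving = 172.36 / 88
= 1.9586 (dimensionless)

1.9586 (dimensionless)


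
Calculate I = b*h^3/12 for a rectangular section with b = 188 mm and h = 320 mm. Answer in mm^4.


I = b * h^3 / 12
= 188 * 320^3 / 12
= 188 * 32768000 / 12
= 513365333.33 mm^4

513365333.33 mm^4


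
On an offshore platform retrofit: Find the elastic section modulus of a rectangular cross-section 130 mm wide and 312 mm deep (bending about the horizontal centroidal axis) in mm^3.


S = b * h^2 / 6
= 130 * 312^2 / 6
= 130 * 97344 / 6
= 2109120.0 mm^3

2109120.0 mm^3


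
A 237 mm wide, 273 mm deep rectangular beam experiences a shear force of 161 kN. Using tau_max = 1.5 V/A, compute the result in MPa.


A = b * h = 237 * 273 = 64701 mm^2
V = 161 kN = 161000.0 N
tau_max = 1.5 * V / A = 1.5 * 161000.0 / 64701
= 3.7326 MPa

3.7326 MPa


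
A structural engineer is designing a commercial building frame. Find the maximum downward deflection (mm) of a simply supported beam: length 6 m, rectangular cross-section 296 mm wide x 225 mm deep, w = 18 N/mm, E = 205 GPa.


I = 296 * 225^3 / 12 = 280968750.0 mm^4
L = 6000.0 mm, w = 18 N/mm, E = 205000.0 MPa
delta = 5 * w * L^4 / (384 * E * I)
= 5 * 18 * 6000.0^4 / (384 * 205000.0 * 280968750.0)
= 5.2736 mm

5.2736 mm


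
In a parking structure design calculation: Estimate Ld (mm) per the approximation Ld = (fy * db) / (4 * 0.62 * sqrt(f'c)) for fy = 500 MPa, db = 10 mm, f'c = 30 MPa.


Ld = (fy * db) / (4 * 0.62 * sqrt(f'c))
= (500 * 10) / (4 * 0.62 * sqrt(30))
= 5000 / 13.5835
= 368.09 mm

368.09 mm


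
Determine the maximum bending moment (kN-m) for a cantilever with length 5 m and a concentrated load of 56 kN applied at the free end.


For a cantilever with a point load at the free end:
M_max = P * L = 56 * 5 = 280 kN-m

280 kN-m


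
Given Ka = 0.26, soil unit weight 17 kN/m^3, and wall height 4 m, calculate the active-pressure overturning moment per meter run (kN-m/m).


Pa = 0.5 * Ka * gamma * H^2
= 0.5 * 0.26 * 17 * 4^2
= 35.36 kN/m
Arm = H / 3 = 4 / 3 = 1.3333 m
Mo = Pa * arm = Pa * H / 3 = 35.36 * 4 / 3 = 47.1467 kN-m/m

47.1467 kN-m/m


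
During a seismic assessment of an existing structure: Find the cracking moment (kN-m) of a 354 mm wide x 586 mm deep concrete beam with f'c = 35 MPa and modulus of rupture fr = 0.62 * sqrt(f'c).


fr = 0.62 * sqrt(35) = 0.62 * 5.9161 = 3.668 MPa
I = 354 * 586^3 / 12 = 5936286652.0 mm^4
y_t = 293.0 mm
M_cr = fr * I / y_t = 3.668 * 5936286652.0 / 293.0 N-mm
= 74.3144 kN-m

74.3144 kN-m


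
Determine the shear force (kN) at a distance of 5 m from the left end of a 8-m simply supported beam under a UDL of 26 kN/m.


R_A = w * L / 2 = 26 * 8 / 2 = 104.0 kN
V(x) = R_A - w * x = 104.0 - 26 * 5
= -26.0 kN

-26.0 kN


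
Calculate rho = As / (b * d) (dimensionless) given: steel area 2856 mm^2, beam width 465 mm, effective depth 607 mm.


rho = As / (b * d)
= 2856 / (465 * 607)
= 2856 / 282255
= 0.010119 (dimensionless)

0.010119 (dimensionless)


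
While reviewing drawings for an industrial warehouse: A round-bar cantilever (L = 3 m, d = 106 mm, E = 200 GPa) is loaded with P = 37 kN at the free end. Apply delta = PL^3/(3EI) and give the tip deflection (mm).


I = pi * d^4 / 64 = pi * 106^4 / 64 = 6197169.29 mm^4
L = 3000.0 mm, P = 37000.0 N, E = 200000.0 MPa
delta = P * L^3 / (3 * E * I)
= 37000.0 * 3000.0^3 / (3 * 200000.0 * 6197169.29)
= 268.6711 mm

268.6711 mm


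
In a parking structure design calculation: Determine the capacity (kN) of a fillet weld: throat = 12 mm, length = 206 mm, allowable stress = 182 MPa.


Strength = throat * length * allowable stress
= 12 * 206 * 182 N
= 449904 N
= 449.9 kN

449.9 kN


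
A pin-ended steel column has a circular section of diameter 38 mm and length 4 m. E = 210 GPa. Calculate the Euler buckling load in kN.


I = pi * d^4 / 64 = 102353.87 mm^4
L = 4000.0 mm
P_cr = pi^2 * E * I / L^2
= 9.8696 * 210000.0 * 102353.87 / 4000.0^2
= 13258.77 N = 13.2588 kN

13.2588 kN


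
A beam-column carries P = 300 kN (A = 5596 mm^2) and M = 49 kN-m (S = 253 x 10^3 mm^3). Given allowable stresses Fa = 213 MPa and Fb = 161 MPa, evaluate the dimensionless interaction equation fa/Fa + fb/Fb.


f_a = P / A = 300000.0 / 5596 = 53.6097 MPa
f_b = M / S = 49000000.0 / 253000.0 = 193.6759 MPa
Ratio = f_a / Fa + f_b / Fb
= 53.6097 / 213 + 193.6759 / 161
= 1.4546 (dimensionless)

1.4546 (dimensionless)


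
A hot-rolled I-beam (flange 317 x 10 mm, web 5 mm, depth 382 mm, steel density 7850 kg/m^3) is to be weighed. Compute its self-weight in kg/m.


A_flanges = 2 * 317 * 10 = 6340 mm^2
A_web = (382 - 2 * 10) * 5 = 1810 mm^2
A_total = 6340 + 1810 = 8150 mm^2 = 0.008150 m^2
Weight = rho * A = 7850 * 0.008150 = 63.9775 kg/m

63.9775 kg/m


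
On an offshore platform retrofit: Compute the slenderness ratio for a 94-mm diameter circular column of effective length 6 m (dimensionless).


Radius of gyration r = d / 4 = 94 / 4 = 23.5 mm
L_eff = 6000.0 mm
Slenderness ratio = L / r = 6000.0 / 23.5 = 255.32 (dimensionless)

255.32 (dimensionless)


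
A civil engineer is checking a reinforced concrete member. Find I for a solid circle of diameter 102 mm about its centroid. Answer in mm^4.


r = d / 2 = 102 / 2 = 51.0 mm
I = pi * r^4 / 4 = pi * 51.0^4 / 4
= 5313376.44 mm^4

5313376.44 mm^4


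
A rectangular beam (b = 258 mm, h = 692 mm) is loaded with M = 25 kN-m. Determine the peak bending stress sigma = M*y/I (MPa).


I = b * h^3 / 12 = 258 * 692^3 / 12 = 7124538592.0 mm^4
y = h / 2 = 692 / 2 = 346.0 mm
M = 25 kN-m = 25000000.0 N-mm
sigma = M * y / I = 25000000.0 * 346.0 / 7124538592.0
= 1.21 MPa

1.21 MPa


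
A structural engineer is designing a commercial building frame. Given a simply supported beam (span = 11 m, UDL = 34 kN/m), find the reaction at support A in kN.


Total load = w * L = 34 * 11 = 374 kN
By symmetry, each reaction R = total / 2 = 374 / 2 = 187.0 kN

187.0 kN


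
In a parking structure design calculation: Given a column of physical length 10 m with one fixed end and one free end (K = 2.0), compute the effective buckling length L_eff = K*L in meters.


L_eff = K * L
= 2.0 * 10
= 20.0 m

20.0 m


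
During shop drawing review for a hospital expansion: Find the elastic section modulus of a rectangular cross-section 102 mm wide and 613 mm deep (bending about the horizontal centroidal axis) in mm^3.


S = b * h^2 / 6
= 102 * 613^2 / 6
= 102 * 375769 / 6
= 6388073.0 mm^3

6388073.0 mm^3


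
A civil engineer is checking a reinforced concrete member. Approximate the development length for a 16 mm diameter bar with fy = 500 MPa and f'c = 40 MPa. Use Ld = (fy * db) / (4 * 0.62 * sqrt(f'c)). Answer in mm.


Ld = (fy * db) / (4 * 0.62 * sqrt(f'c))
= (500 * 16) / (4 * 0.62 * sqrt(40))
= 8000 / 15.6849
= 510.04 mm

510.04 mm


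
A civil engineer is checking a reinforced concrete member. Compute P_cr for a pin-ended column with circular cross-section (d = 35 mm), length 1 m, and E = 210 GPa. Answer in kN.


I = pi * d^4 / 64 = 73661.76 mm^4
L = 1000.0 mm
P_cr = pi^2 * E * I / L^2
= 9.8696 * 210000.0 * 73661.76 / 1000.0^2
= 152672.61 N = 152.6726 kN

152.6726 kN


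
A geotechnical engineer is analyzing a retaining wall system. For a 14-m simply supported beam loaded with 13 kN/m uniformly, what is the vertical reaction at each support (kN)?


Total load = w * L = 13 * 14 = 182 kN
By symmetry, each reaction R = total / 2 = 182 / 2 = 91.0 kN

91.0 kN


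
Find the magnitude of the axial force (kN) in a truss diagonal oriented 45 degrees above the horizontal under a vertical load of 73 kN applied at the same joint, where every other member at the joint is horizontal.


At the joint, only the diagonal has a vertical component, so vertical equilibrium gives:
F * sin(45) = 73
F = 73 / sin(45)
= 73 / 0.707107
= 103.24 kN

103.24 kN


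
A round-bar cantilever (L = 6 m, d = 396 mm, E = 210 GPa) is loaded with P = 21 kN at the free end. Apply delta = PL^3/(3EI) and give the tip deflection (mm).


I = pi * d^4 / 64 = pi * 396^4 / 64 = 1207120547.23 mm^4
L = 6000.0 mm, P = 21000.0 N, E = 210000.0 MPa
delta = P * L^3 / (3 * E * I)
= 21000.0 * 6000.0^3 / (3 * 210000.0 * 1207120547.23)
= 5.9646 mm

5.9646 mm


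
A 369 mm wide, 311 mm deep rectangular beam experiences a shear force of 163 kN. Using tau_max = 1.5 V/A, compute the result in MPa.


A = b * h = 369 * 311 = 114759 mm^2
V = 163 kN = 163000.0 N
tau_max = 1.5 * V / A = 1.5 * 163000.0 / 114759
= 2.1306 MPa

2.1306 MPa


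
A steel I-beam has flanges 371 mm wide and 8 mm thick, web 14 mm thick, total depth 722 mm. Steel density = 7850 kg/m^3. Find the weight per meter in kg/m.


A_flanges = 2 * 371 * 8 = 5936 mm^2
A_web = (722 - 2 * 8) * 14 = 9884 mm^2
A_total = 5936 + 9884 = 15820 mm^2 = 0.015820 m^2
Weight = rho * A = 7850 * 0.015820 = 124.187 kg/m

124.187 kg/m


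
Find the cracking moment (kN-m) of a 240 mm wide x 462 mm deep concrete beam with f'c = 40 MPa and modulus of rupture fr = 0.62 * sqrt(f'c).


fr = 0.62 * sqrt(40) = 0.62 * 6.3246 = 3.9212 MPa
I = 240 * 462^3 / 12 = 1972222560.0 mm^4
y_t = 231.0 mm
M_cr = fr * I / y_t = 3.9212 * 1972222560.0 / 231.0 N-mm
= 33.4785 kN-m

33.4785 kN-m


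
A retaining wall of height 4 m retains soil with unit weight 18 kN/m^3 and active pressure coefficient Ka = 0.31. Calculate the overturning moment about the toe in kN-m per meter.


Pa = 0.5 * Ka * gamma * H^2
= 0.5 * 0.31 * 18 * 4^2
= 44.64 kN/m
Arm = H / 3 = 4 / 3 = 1.3333 m
Mo = Pa * arm = Pa * H / 3 = 44.64 * 4 / 3 = 59.52 kN-m/m

59.52 kN-m/m


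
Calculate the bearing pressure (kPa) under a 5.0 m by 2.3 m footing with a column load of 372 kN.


A = 5.0 * 2.3 = 11.5 m^2
q = P / A = 372 / 11.5
= 32.3478 kPa

32.3478 kPa


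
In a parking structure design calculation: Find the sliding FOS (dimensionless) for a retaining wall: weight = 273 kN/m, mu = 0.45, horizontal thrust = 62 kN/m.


Resisting force = mu * W = 0.45 * 273 = 122.85 kN/m
FOS = Resisting / Driving = 122.85 / 62
= 1.9815 (dimensionless)

1.9815 (dimensionless)


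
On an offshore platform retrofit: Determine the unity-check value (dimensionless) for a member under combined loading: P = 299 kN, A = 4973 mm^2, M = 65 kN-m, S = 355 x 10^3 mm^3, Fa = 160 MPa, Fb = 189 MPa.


f_a = P / A = 299000.0 / 4973 = 60.1247 MPa
f_b = M / S = 65000000.0 / 355000.0 = 183.0986 MPa
Ratio = f_a / Fa + f_b / Fb
= 60.1247 / 160 + 183.0986 / 189
= 1.3446 (dimensionless)

1.3446 (dimensionless)


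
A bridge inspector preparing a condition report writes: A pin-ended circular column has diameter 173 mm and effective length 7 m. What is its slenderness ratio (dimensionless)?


Radius of gyration r = d / 4 = 173 / 4 = 43.25 mm
L_eff = 7000.0 mm
Slenderness ratio = L / r = 7000.0 / 43.25 = 161.85 (dimensionless)

161.85 (dimensionless)


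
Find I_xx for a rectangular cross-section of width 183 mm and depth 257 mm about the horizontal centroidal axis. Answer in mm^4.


I = b * h^3 / 12
= 183 * 257^3 / 12
= 183 * 16974593 / 12
= 258862543.25 mm^4

258862543.25 mm^4


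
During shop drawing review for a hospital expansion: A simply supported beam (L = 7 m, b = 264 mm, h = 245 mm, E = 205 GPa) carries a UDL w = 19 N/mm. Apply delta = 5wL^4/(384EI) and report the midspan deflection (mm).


I = 264 * 245^3 / 12 = 323534750.0 mm^4
L = 7000.0 mm, w = 19 N/mm, E = 205000.0 MPa
delta = 5 * w * L^4 / (384 * E * I)
= 5 * 19 * 7000.0^4 / (384 * 205000.0 * 323534750.0)
= 8.9559 mm

8.9559 mm


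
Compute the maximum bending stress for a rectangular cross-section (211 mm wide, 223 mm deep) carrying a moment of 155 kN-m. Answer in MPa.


I = b * h^3 / 12 = 211 * 223^3 / 12 = 194991553.08 mm^4
y = h / 2 = 223 / 2 = 111.5 mm
M = 155 kN-m = 155000000.0 N-mm
sigma = M * y / I = 155000000.0 * 111.5 / 194991553.08
= 88.63 MPa

88.63 MPa


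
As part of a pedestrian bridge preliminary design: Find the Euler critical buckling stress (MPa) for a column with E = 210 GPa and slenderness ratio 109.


sigma_cr = pi^2 * E / lambda^2
= 9.8696 * 210000.0 / 109^2
= 9.8696 * 210000.0 / 11881
= 174.448 MPa

174.448 MPa


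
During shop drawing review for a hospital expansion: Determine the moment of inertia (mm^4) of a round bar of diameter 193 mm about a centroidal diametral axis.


r = d / 2 = 193 / 2 = 96.5 mm
I = pi * r^4 / 4 = pi * 96.5^4 / 4
= 68108157.98 mm^4

68108157.98 mm^4


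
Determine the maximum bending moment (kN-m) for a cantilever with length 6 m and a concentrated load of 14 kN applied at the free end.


For a cantilever with a point load at the free end:
M_max = P * L = 14 * 6 = 84 kN-m

84 kN-m


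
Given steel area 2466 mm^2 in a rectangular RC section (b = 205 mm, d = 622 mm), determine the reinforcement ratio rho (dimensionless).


rho = As / (b * d)
= 2466 / (205 * 622)
= 2466 / 127510
= 0.01934 (dimensionless)

0.01934 (dimensionless)


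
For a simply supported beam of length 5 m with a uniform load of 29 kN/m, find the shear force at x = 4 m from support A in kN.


R_A = w * L / 2 = 29 * 5 / 2 = 72.5 kN
V(x) = R_A - w * x = 72.5 - 29 * 4
= -43.5 kN

-43.5 kN


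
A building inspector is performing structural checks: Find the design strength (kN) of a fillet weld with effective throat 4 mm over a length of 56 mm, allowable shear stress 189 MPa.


Strength = throat * length * allowable stress
= 4 * 56 * 189 N
= 42336 N
= 42.34 kN

42.34 kN


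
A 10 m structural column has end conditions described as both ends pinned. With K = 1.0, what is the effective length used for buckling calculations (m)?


L_eff = K * L
= 1.0 * 10
= 10.0 m

10.0 m


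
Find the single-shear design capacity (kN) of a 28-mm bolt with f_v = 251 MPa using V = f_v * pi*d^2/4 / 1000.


A = pi * d^2 / 4 = pi * 28^2 / 4 = 615.7522 mm^2
V = f_v * A / 1000 = 251 * 615.7522 / 1000
= 154.5538 kN

154.5538 kN


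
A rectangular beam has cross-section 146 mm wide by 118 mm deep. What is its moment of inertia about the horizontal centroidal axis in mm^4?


I = b * h^3 / 12
= 146 * 118^3 / 12
= 146 * 1643032 / 12
= 19990222.67 mm^4

19990222.67 mm^4


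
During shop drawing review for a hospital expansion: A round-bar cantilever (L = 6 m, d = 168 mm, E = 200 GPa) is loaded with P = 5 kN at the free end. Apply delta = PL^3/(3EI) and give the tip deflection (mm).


I = pi * d^4 / 64 = pi * 168^4 / 64 = 39102725.18 mm^4
L = 6000.0 mm, P = 5000.0 N, E = 200000.0 MPa
delta = P * L^3 / (3 * E * I)
= 5000.0 * 6000.0^3 / (3 * 200000.0 * 39102725.18)
= 46.0326 mm

46.0326 mm


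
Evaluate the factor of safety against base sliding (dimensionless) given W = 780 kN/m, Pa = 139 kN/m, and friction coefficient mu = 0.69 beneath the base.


Resisting force = mu * W = 0.69 * 780 = 538.2 kN/m
FOS = Resisting / Driving = 538.2 / 139
= 3.8719 (dimensionless)

3.8719 (dimensionless)


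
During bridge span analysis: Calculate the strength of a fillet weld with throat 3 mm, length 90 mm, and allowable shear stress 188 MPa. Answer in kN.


Strength = throat * length * allowable stress
= 3 * 90 * 188 N
= 50760 N
= 50.76 kN

50.76 kN


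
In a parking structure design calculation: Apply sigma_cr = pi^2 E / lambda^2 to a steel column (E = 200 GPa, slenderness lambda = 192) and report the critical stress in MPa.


sigma_cr = pi^2 * E / lambda^2
= 9.8696 * 200000.0 / 192^2
= 9.8696 * 200000.0 / 36864
= 53.546 MPa

53.546 MPa


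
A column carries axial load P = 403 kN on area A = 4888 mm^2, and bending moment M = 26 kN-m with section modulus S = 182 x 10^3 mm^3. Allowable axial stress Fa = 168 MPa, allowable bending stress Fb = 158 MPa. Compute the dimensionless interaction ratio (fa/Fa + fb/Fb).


f_a = P / A = 403000.0 / 4888 = 82.4468 MPa
f_b = M / S = 26000000.0 / 182000.0 = 142.8571 MPa
Ratio = f_a / Fa + f_b / Fb
= 82.4468 / 168 + 142.8571 / 158
= 1.3949 (dimensionless)

1.3949 (dimensionless)


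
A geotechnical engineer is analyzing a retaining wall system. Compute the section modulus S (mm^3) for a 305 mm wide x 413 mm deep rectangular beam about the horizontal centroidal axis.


S = b * h^2 / 6
= 305 * 413^2 / 6
= 305 * 170569 / 6
= 8670590.83 mm^3

8670590.83 mm^3


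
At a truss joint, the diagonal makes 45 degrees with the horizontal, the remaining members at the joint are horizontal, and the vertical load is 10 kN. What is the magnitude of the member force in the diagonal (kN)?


At the joint, only the diagonal has a vertical component, so vertical equilibrium gives:
F * sin(45) = 10
F = 10 / sin(45)
= 10 / 0.707107
= 14.14 kN

14.14 kN


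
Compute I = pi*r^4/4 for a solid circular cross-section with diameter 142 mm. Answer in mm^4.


r = d / 2 = 142 / 2 = 71.0 mm
I = pi * r^4 / 4 = pi * 71.0^4 / 4
= 19958287.59 mm^4

19958287.59 mm^4


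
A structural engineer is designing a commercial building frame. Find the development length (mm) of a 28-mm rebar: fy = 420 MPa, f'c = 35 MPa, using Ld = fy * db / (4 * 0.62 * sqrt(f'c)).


Ld = (fy * db) / (4 * 0.62 * sqrt(f'c))
= (420 * 28) / (4 * 0.62 * sqrt(35))
= 11760 / 14.6719
= 801.53 mm

801.53 mm


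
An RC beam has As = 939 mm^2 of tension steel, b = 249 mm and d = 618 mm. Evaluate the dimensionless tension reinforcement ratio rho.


rho = As / (b * d)
= 939 / (249 * 618)
= 939 / 153882
= 0.006102 (dimensionless)

0.006102 (dimensionless)


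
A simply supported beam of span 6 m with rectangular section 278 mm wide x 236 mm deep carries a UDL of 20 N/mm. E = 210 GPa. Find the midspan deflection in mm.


I = 278 * 236^3 / 12 = 304508597.33 mm^4
L = 6000.0 mm, w = 20 N/mm, E = 210000.0 MPa
delta = 5 * w * L^4 / (384 * E * I)
= 5 * 20 * 6000.0^4 / (384 * 210000.0 * 304508597.33)
= 5.2778 mm

5.2778 mm


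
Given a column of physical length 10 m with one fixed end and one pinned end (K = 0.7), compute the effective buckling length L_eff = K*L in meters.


L_eff = K * L
= 0.7 * 10
= 7.0 m

7.0 m


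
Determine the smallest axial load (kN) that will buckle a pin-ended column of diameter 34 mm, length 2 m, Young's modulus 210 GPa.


I = pi * d^4 / 64 = 65597.24 mm^4
L = 2000.0 mm
P_cr = pi^2 * E * I / L^2
= 9.8696 * 210000.0 * 65597.24 / 2000.0^2
= 33989.49 N = 33.9895 kN

33.9895 kN


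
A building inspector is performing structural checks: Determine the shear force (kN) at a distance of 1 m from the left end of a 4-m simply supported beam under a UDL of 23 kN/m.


R_A = w * L / 2 = 23 * 4 / 2 = 46.0 kN
V(x) = R_A - w * x = 46.0 - 23 * 1
= 23.0 kN

23.0 kN


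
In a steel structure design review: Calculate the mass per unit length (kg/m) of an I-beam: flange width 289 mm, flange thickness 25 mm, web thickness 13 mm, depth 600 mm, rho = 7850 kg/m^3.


A_flanges = 2 * 289 * 25 = 14450 mm^2
A_web = (600 - 2 * 25) * 13 = 7150 mm^2
A_total = 14450 + 7150 = 21600 mm^2 = 0.021600 m^2
Weight = rho * A = 7850 * 0.021600 = 169.56 kg/m

169.56 kg/m


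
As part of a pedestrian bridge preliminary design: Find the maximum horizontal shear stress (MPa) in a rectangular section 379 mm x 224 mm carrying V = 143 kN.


A = b * h = 379 * 224 = 84896 mm^2
V = 143 kN = 143000.0 N
tau_max = 1.5 * V / A = 1.5 * 143000.0 / 84896
= 2.5266 MPa

2.5266 MPa


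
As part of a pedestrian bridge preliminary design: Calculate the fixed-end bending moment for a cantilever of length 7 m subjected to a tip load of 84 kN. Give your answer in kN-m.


For a cantilever with a point load at the free end:
M_max = P * L = 84 * 7 = 588 kN-m

588 kN-m


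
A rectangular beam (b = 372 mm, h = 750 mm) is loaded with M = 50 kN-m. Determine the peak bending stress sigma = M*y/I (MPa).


I = b * h^3 / 12 = 372 * 750^3 / 12 = 13078125000.0 mm^4
y = h / 2 = 750 / 2 = 375.0 mm
M = 50 kN-m = 50000000.0 N-mm
sigma = M * y / I = 50000000.0 * 375.0 / 13078125000.0
= 1.43 MPa

1.43 MPa


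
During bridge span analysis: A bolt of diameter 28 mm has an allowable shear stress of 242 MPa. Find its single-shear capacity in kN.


A = pi * d^2 / 4 = pi * 28^2 / 4 = 615.7522 mm^2
V = f_v * A / 1000 = 242 * 615.7522 / 1000
= 149.012 kN

149.012 kN


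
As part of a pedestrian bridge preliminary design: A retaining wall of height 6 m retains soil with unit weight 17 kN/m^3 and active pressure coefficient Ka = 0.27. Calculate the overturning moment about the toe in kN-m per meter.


Pa = 0.5 * Ka * gamma * H^2
= 0.5 * 0.27 * 17 * 6^2
= 82.62 kN/m
Arm = H / 3 = 6 / 3 = 2.0 m
Mo = Pa * arm = Pa * H / 3 = 82.62 * 6 / 3 = 165.24 kN-m/m

165.24 kN-m/m


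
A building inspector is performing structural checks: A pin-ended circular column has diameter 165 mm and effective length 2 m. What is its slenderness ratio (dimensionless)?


Radius of gyration r = d / 4 = 165 / 4 = 41.25 mm
L_eff = 2000.0 mm
Slenderness ratio = L / r = 2000.0 / 41.25 = 48.48 (dimensionless)

48.48 (dimensionless)


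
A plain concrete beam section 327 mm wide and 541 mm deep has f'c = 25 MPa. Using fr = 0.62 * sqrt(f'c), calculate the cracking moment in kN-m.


fr = 0.62 * sqrt(25) = 0.62 * 5.0 = 3.1 MPa
I = 327 * 541^3 / 12 = 4314776472.25 mm^4
y_t = 270.5 mm
M_cr = fr * I / y_t = 3.1 * 4314776472.25 / 270.5 N-mm
= 49.4485 kN-m

49.4485 kN-m


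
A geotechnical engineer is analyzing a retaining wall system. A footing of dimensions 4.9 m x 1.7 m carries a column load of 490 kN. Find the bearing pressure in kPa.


A = 4.9 * 1.7 = 8.33 m^2
q = P / A = 490 / 8.33
= 58.8235 kPa

58.8235 kPa


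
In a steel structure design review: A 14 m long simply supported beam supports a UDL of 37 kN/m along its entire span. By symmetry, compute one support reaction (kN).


Total load = w * L = 37 * 14 = 518 kN
By symmetry, each reaction R = total / 2 = 518 / 2 = 259.0 kN

259.0 kN


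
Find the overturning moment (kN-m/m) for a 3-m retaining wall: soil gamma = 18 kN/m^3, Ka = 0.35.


Pa = 0.5 * Ka * gamma * H^2
= 0.5 * 0.35 * 18 * 3^2
= 28.35 kN/m
Arm = H / 3 = 3 / 3 = 1.0 m
Mo = Pa * arm = Pa * H / 3 = 28.35 * 3 / 3 = 28.35 kN-m/m

28.35 kN-m/m


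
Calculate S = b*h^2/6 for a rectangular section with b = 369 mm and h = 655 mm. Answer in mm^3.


S = b * h^2 / 6
= 369 * 655^2 / 6
= 369 * 429025 / 6
= 26385037.5 mm^3

26385037.5 mm^3


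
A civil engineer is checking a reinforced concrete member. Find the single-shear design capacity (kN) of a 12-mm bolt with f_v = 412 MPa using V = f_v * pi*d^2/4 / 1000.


A = pi * d^2 / 4 = pi * 12^2 / 4 = 113.0973 mm^2
V = f_v * A / 1000 = 412 * 113.0973 / 1000
= 46.5961 kN

46.5961 kN


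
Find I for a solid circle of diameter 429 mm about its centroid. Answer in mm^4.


r = d / 2 = 429 / 2 = 214.5 mm
I = pi * r^4 / 4 = pi * 214.5^4 / 4
= 1662643226.73 mm^4

1662643226.73 mm^4


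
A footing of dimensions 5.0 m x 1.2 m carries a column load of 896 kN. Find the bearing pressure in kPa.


A = 5.0 * 1.2 = 6.0 m^2
q = P / A = 896 / 6.0
= 149.3333 kPa

149.3333 kPa


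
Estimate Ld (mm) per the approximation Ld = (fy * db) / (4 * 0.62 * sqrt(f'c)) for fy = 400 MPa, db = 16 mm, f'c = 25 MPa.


Ld = (fy * db) / (4 * 0.62 * sqrt(f'c))
= (400 * 16) / (4 * 0.62 * sqrt(25))
= 6400 / 12.4
= 516.13 mm

516.13 mm


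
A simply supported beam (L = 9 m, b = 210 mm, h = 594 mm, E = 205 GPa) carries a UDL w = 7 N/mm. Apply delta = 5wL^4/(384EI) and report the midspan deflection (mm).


I = 210 * 594^3 / 12 = 3667730220.0 mm^4
L = 9000.0 mm, w = 7 N/mm, E = 205000.0 MPa
delta = 5 * w * L^4 / (384 * E * I)
= 5 * 7 * 9000.0^4 / (384 * 205000.0 * 3667730220.0)
= 0.7953 mm

0.7953 mm


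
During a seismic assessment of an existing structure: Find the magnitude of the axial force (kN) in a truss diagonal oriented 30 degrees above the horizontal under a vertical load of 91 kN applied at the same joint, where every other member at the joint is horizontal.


At the joint, only the diagonal has a vertical component, so vertical equilibrium gives:
F * sin(30) = 91
F = 91 / sin(30)
= 91 / 0.5
= 182.0 kN

182.0 kN


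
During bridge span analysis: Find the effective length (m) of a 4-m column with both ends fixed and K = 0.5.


L_eff = K * L
= 0.5 * 4
= 2.0 m

2.0 m


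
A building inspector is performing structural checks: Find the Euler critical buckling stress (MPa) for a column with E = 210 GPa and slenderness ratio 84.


sigma_cr = pi^2 * E / lambda^2
= 9.8696 * 210000.0 / 84^2
= 9.8696 * 210000.0 / 7056
= 293.7382 MPa

293.7382 MPa


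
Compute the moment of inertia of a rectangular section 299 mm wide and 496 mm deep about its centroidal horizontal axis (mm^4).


I = b * h^3 / 12
= 299 * 496^3 / 12
= 299 * 122023936 / 12
= 3040429738.67 mm^4

3040429738.67 mm^4


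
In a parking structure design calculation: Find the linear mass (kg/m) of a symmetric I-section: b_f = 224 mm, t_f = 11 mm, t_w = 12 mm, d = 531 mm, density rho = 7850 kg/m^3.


A_flanges = 2 * 224 * 11 = 4928 mm^2
A_web = (531 - 2 * 11) * 12 = 6108 mm^2
A_total = 4928 + 6108 = 11036 mm^2 = 0.011036 m^2
Weight = rho * A = 7850 * 0.011036 = 86.6326 kg/m

86.6326 kg/m


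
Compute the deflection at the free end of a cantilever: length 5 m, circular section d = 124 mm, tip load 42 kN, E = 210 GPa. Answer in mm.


I = pi * d^4 / 64 = pi * 124^4 / 64 = 11605307.16 mm^4
L = 5000.0 mm, P = 42000.0 N, E = 210000.0 MPa
delta = P * L^3 / (3 * E * I)
= 42000.0 * 5000.0^3 / (3 * 210000.0 * 11605307.16)
= 718.0623 mm

718.0623 mm


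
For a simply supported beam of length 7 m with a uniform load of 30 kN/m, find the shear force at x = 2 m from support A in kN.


R_A = w * L / 2 = 30 * 7 / 2 = 105.0 kN
V(x) = R_A - w * x = 105.0 - 30 * 2
= 45.0 kN

45.0 kN


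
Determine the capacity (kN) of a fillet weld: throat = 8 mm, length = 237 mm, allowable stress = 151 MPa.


Strength = throat * length * allowable stress
= 8 * 237 * 151 N
= 286296 N
= 286.3 kN

286.3 kN


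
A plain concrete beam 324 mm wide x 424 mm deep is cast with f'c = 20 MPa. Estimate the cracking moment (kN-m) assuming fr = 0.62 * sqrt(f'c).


fr = 0.62 * sqrt(20) = 0.62 * 4.4721 = 2.7727 MPa
I = 324 * 424^3 / 12 = 2058075648.0 mm^4
y_t = 212.0 mm
M_cr = fr * I / y_t = 2.7727 * 2058075648.0 / 212.0 N-mm
= 26.9173 kN-m

26.9173 kN-m
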